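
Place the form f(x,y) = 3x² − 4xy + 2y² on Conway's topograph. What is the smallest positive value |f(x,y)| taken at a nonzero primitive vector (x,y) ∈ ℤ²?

translate: b→2 (≡-4 mod 6), so (3,-4,2)→(3,2,1)
flip: (3,2,1)→(1,-2,3)
translate: b→0 (≡-2 mod 2), so (1,-2,3)→(1,0,2)
reduced (well bottom): (1,0,2) with a≤c, −a<b≤a
well minimum = a = 1

1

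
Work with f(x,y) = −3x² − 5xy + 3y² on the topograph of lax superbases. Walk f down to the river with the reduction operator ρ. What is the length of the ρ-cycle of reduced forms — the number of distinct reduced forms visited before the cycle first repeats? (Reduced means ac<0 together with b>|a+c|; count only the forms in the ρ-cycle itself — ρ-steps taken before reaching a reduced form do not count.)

D = 61, ⌊√D⌋ = 7
descent: ρ → (3,5,-3)  [lands on river]
river: ρ → (-3,7,1)
river: ρ → (1,7,-3)
river: ρ → (-3,5,3)
river: ρ → (3,7,-1)
river: ρ → (-1,7,3)
ρ-cycle length = 6 (tail of 1 descent step not counted)

6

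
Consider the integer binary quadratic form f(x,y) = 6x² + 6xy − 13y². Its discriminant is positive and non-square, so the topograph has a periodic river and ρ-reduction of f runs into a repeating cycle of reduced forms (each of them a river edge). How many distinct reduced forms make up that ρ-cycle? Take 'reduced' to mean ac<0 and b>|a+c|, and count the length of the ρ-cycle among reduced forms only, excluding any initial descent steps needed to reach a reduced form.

D = 348, ⌊√D⌋ = 18
descent: ρ → (-13,-6,6)
descent: ρ → (6,18,-1)  [lands on river]
river: ρ → (-1,18,6)
ρ-cycle length = 2 (tail of 2 descent steps not counted)

2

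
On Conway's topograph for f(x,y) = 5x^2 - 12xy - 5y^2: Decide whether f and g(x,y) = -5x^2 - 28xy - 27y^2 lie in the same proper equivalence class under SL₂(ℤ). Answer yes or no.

D₁ = 244, D₂ = 244
river cycle of f (length 22): (-5, 12, 5), (5, 8, -9), (-9, 10, 4), (4, 14, -3), (-3, 10, 12), (12, 14, -1), (-1, 14, 12), (12, 10, -3), (-3, 14, 4), (4, 10, -9), … (12 more)
river cycle of g (length 22): (-4, 10, 9), (9, 8, -5), (-5, 12, 5), (5, 8, -9), (-9, 10, 4), (4, 14, -3), (-3, 10, 12), (12, 14, -1), (-1, 14, 12), (12, 10, -3), … (12 more)
cycles coincide ⇒ equivalent

yes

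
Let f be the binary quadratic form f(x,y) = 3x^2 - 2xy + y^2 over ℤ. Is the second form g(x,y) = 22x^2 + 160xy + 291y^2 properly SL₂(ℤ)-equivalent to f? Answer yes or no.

D₁ = -8, D₂ = -8
f: flip: (3,-2,1)→(1,2,3)
f: translate: b→0 (≡2 mod 2), so (1,2,3)→(1,0,2)
f: reduced (well bottom): (1,0,2) with a≤c, −a<b≤a
g: translate: b→-16 (≡160 mod 44), so (22,160,291)→(22,-16,3)
g: flip: (22,-16,3)→(3,16,22)
g: translate: b→-2 (≡16 mod 6), so (3,16,22)→(3,-2,1)
g: flip: (3,-2,1)→(1,2,3)
g: translate: b→0 (≡2 mod 2), so (1,2,3)→(1,0,2)
g: reduced (well bottom): (1,0,2) with a≤c, −a<b≤a
reduced forms (1, 0, 2) vs (1, 0, 2) ⇒ equivalent

yes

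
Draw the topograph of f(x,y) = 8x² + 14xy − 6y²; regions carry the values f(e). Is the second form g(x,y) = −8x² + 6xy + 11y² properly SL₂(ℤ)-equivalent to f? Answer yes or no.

D₁ = 388, D₂ = 388
river cycle of f (length 18): (-6, 10, 12), (12, 14, -4), (-4, 18, 4), (4, 14, -12), (-12, 10, 6), (6, 14, -8), (-8, 18, 2), (2, 18, -8), (-8, 14, 6), (6, 10, -12), … (8 more)
river cycle of g (length 22): (11, 16, -3), (-3, 14, 16), (16, 18, -1), (-1, 18, 16), (16, 14, -3), (-3, 16, 11), (11, 6, -8), (-8, 10, 9), (9, 8, -9), (-9, 10, 8), … (12 more)
cycles differ ⇒ inequivalent

no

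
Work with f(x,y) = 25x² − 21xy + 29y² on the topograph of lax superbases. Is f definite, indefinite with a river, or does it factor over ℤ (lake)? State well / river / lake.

D = b²−4ac = (-21)² − 4·25·29 = -2459
D < 0 ⇒ definite ⇒ every region one sign ⇒ single well

well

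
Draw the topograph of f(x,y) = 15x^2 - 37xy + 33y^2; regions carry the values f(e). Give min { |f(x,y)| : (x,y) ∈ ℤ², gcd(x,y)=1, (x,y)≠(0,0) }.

translate: b→-7 (≡-37 mod 30), so (15,-37,33)→(15,-7,11)
flip: (15,-7,11)→(11,7,15)
reduced (well bottom): (11,7,15) with a≤c, −a<b≤a
well minimum = a = 11

11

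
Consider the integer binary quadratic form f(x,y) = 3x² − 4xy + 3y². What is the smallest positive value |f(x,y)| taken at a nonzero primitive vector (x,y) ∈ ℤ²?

translate: b→2 (≡-4 mod 6), so (3,-4,3)→(3,2,2)
flip: (3,2,2)→(2,-2,3)
translate: b→2 (≡-2 mod 4), so (2,-2,3)→(2,2,3)
reduced (well bottom): (2,2,3) with a≤c, −a<b≤a
well minimum = a = 2

2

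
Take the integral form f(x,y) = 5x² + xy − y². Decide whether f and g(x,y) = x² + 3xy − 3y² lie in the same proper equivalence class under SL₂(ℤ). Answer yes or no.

D₁ = 21, D₂ = 21
river cycle of f (length 2): (-1, 3, 3), (3, 3, -1)
river cycle of g (length 2): (-3, 3, 1), (1, 3, -3)
cycles differ ⇒ inequivalent

no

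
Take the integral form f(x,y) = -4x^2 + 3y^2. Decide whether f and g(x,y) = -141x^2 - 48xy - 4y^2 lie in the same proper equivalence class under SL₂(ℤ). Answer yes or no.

D₁ = 48, D₂ = 48
river cycle of f (length 2): (3, 6, -1), (-1, 6, 3)
river cycle of g (length 2): (3, 6, -1), (-1, 6, 3)
cycles coincide ⇒ equivalent

yes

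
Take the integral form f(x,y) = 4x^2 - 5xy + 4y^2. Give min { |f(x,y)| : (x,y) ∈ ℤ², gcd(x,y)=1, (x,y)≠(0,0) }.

translate: b→3 (≡-5 mod 8), so (4,-5,4)→(4,3,3)
flip: (4,3,3)→(3,-3,4)
translate: b→3 (≡-3 mod 6), so (3,-3,4)→(3,3,4)
reduced (well bottom): (3,3,4) with a≤c, −a<b≤a
well minimum = a = 3

3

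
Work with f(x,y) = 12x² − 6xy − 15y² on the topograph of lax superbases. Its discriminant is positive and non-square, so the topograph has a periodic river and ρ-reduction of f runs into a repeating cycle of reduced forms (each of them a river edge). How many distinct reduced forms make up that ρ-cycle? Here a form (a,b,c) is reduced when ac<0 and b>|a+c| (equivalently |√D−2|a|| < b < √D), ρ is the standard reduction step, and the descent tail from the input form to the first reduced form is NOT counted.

D = 756, ⌊√D⌋ = 27
descent: ρ → (-15,6,12)  [lands on river]
river: ρ → (12,18,-9)
river: ρ → (-9,18,12)
river: ρ → (12,6,-15)
river: ρ → (-15,24,3)
river: ρ → (3,24,-15)
ρ-cycle length = 6 (tail of 1 descent step not counted)

6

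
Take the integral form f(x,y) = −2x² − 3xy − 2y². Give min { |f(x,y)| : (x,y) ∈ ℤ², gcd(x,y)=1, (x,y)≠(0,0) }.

translate: b→-1 (≡3 mod 4), so (2,3,2)→(2,-1,1)
flip: (2,-1,1)→(1,1,2)
reduced (well bottom): (1,1,2) with a≤c, −a<b≤a
well minimum |f| = |-1| = 1 (negative-definite)

1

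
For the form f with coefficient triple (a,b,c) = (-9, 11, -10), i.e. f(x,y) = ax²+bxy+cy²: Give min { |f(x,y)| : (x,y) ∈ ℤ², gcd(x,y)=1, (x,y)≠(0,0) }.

translate: b→7 (≡-11 mod 18), so (9,-11,10)→(9,7,8)
flip: (9,7,8)→(8,-7,9)
reduced (well bottom): (8,-7,9) with a≤c, −a<b≤a
well minimum |f| = |-8| = 8 (negative-definite)

8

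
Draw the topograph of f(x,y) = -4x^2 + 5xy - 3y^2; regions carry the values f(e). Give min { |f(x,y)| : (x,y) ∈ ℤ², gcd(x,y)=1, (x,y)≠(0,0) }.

translate: b→3 (≡-5 mod 8), so (4,-5,3)→(4,3,2)
flip: (4,3,2)→(2,-3,4)
translate: b→1 (≡-3 mod 4), so (2,-3,4)→(2,1,3)
reduced (well bottom): (2,1,3) with a≤c, −a<b≤a
well minimum |f| = |-2| = 2 (negative-definite)

2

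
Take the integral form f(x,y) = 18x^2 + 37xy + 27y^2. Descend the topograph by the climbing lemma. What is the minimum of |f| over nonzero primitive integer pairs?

translate: b→1 (≡37 mod 36), so (18,37,27)→(18,1,8)
flip: (18,1,8)→(8,-1,18)
reduced (well bottom): (8,-1,18) with a≤c, −a<b≤a
well minimum = a = 8

8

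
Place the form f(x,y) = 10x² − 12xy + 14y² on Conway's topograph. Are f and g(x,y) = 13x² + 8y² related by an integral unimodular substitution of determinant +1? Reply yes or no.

D₁ = -416, D₂ = -416
f: translate: b→8 (≡-12 mod 20), so (10,-12,14)→(10,8,12)
f: reduced (well bottom): (10,8,12) with a≤c, −a<b≤a
g: flip: (13,0,8)→(8,0,13)
g: reduced (well bottom): (8,0,13) with a≤c, −a<b≤a
reduced forms (10, 8, 12) vs (8, 0, 13) ⇒ inequivalent

no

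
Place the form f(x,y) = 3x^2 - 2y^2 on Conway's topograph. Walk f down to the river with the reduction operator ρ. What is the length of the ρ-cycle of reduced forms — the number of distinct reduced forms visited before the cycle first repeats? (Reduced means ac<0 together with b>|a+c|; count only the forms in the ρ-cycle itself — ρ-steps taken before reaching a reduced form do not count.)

D = 24, ⌊√D⌋ = 4
descent: ρ → (-2,4,1)  [lands on river]
river: ρ → (1,4,-2)
ρ-cycle length = 2 (tail of 1 descent step not counted)

2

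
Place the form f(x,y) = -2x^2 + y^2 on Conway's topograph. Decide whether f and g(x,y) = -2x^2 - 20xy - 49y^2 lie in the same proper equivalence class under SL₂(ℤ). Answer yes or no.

D₁ = 8, D₂ = 8
river cycle of f (length 2): (1, 2, -1), (-1, 2, 1)
river cycle of g (length 2): (1, 2, -1), (-1, 2, 1)
cycles coincide ⇒ equivalent

yes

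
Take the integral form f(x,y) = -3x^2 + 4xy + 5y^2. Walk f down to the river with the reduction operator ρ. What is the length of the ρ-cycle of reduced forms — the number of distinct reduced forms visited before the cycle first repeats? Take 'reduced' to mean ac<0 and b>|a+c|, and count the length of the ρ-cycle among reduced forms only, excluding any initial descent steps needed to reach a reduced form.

D = 76, ⌊√D⌋ = 8
river: ρ → (5,6,-2)
river: ρ → (-2,6,5)
river: ρ → (5,4,-3)
river: ρ → (-3,8,1)
river: ρ → (1,8,-3)
river: ρ → (-3,4,5)
ρ-cycle length = 6 (tail of 0 descent steps not counted)

6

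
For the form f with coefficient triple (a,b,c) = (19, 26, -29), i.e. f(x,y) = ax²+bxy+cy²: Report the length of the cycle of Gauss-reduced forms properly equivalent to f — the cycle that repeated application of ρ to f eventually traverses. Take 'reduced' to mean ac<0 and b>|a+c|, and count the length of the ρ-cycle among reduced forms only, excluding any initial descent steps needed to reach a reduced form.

D = 2880, ⌊√D⌋ = 53
river: ρ → (-29,32,16)
river: ρ → (16,32,-29)
river: ρ → (-29,26,19)
river: ρ → (19,50,-5)
river: ρ → (-5,50,19)
river: ρ → (19,26,-29)
ρ-cycle length = 6 (tail of 0 descent steps not counted)

6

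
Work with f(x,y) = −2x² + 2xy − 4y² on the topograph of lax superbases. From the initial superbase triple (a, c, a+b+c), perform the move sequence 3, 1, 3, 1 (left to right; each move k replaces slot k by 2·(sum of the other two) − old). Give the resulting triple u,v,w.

start (-2,-4,-4) = (f(1,0),f(0,1),f(1,1))
replace slot 3: 2·((-2)+(-4)) − (-4) = -8 → (-2,-4,-8)
replace slot 1: 2·((-4)+(-8)) − (-2) = -22 → (-22,-4,-8)
replace slot 3: 2·((-22)+(-4)) − (-8) = -44 → (-22,-4,-44)
replace slot 1: 2·((-4)+(-44)) − (-22) = -74 → (-74,-4,-44)

-74,-4,-44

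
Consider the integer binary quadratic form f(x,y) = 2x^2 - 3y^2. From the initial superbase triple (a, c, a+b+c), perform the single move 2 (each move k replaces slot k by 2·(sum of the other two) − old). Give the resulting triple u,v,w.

start (2,-3,-1) = (f(1,0),f(0,1),f(1,1))
replace slot 2: 2·(2+(-1)) − (-3) = 5 → (2,5,-1)

2,5,-1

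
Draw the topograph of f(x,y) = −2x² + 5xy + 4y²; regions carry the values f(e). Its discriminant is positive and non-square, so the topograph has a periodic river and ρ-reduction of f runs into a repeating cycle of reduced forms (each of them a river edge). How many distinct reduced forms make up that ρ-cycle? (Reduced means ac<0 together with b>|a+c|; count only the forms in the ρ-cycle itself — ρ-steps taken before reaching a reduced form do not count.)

D = 57, ⌊√D⌋ = 7
river: ρ → (4,3,-3)
river: ρ → (-3,3,4)
river: ρ → (4,5,-2)
river: ρ → (-2,7,1)
river: ρ → (1,7,-2)
river: ρ → (-2,5,4)
ρ-cycle length = 6 (tail of 0 descent steps not counted)

6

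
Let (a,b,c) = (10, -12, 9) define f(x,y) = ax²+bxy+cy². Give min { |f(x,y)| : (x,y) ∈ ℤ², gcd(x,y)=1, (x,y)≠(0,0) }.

translate: b→8 (≡-12 mod 20), so (10,-12,9)→(10,8,7)
flip: (10,8,7)→(7,-8,10)
translate: b→6 (≡-8 mod 14), so (7,-8,10)→(7,6,9)
reduced (well bottom): (7,6,9) with a≤c, −a<b≤a
well minimum = a = 7

7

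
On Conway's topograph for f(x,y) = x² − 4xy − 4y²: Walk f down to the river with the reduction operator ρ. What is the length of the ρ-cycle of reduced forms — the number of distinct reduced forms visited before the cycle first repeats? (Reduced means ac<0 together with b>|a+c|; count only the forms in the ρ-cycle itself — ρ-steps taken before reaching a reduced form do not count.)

D = 32, ⌊√D⌋ = 5
descent: ρ → (-4,4,1)  [lands on river]
river: ρ → (1,4,-4)
ρ-cycle length = 2 (tail of 1 descent step not counted)

2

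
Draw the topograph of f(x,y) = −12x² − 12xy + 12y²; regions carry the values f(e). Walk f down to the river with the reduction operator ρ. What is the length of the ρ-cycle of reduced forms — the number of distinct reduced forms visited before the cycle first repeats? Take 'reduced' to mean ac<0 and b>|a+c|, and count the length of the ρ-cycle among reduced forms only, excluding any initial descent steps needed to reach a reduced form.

D = 720, ⌊√D⌋ = 26
descent: ρ → (12,12,-12)  [lands on river]
river: ρ → (-12,12,12)
ρ-cycle length = 2 (tail of 1 descent step not counted)

2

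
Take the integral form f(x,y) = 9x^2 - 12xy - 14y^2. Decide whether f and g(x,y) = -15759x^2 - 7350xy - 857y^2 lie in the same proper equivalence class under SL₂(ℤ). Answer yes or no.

D₁ = 648, D₂ = 648
river cycle of f (length 10): (-14, 12, 9), (9, 24, -2), (-2, 24, 9), (9, 12, -14), (-14, 16, 7), (7, 12, -18), (-18, 24, 1), (1, 24, -18), (-18, 12, 7), (7, 16, -14)
river cycle of g (length 10): (-14, 12, 9), (9, 24, -2), (-2, 24, 9), (9, 12, -14), (-14, 16, 7), (7, 12, -18), (-18, 24, 1), (1, 24, -18), (-18, 12, 7), (7, 16, -14)
cycles coincide ⇒ equivalent

yes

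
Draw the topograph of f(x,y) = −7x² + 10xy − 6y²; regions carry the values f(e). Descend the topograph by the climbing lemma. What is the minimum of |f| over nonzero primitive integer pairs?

translate: b→4 (≡-10 mod 14), so (7,-10,6)→(7,4,3)
flip: (7,4,3)→(3,-4,7)
translate: b→2 (≡-4 mod 6), so (3,-4,7)→(3,2,6)
reduced (well bottom): (3,2,6) with a≤c, −a<b≤a
well minimum |f| = |-3| = 3 (negative-definite)

3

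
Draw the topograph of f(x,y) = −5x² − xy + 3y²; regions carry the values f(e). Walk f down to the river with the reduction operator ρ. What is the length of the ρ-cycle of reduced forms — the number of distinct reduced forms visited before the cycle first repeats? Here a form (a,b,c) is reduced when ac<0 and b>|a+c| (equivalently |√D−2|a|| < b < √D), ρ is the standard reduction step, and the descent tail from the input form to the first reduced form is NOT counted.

D = 61, ⌊√D⌋ = 7
descent: ρ → (3,7,-1)  [lands on river]
river: ρ → (-1,7,3)
river: ρ → (3,5,-3)
river: ρ → (-3,7,1)
river: ρ → (1,7,-3)
river: ρ → (-3,5,3)
ρ-cycle length = 6 (tail of 1 descent step not counted)

6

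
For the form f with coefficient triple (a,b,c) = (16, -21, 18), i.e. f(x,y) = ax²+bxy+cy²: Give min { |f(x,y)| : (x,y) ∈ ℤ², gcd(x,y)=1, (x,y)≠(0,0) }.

translate: b→11 (≡-21 mod 32), so (16,-21,18)→(16,11,13)
flip: (16,11,13)→(13,-11,16)
reduced (well bottom): (13,-11,16) with a≤c, −a<b≤a
well minimum = a = 13

13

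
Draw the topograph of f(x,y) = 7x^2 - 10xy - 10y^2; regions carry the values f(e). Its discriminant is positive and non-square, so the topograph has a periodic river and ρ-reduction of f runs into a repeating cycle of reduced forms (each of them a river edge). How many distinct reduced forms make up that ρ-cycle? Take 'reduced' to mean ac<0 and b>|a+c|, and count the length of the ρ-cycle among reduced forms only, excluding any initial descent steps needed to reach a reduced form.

D = 380, ⌊√D⌋ = 19
descent: ρ → (-10,10,7)  [lands on river]
river: ρ → (7,18,-2)
river: ρ → (-2,18,7)
river: ρ → (7,10,-10)
ρ-cycle length = 4 (tail of 1 descent step not counted)

4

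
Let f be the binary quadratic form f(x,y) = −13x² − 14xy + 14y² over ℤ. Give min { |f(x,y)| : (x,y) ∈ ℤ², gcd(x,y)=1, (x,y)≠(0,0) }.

descent: ρ → (14,14,-13)  [lands on river]
river: ρ → (-13,12,15)
river: ρ → (15,18,-10)
river: ρ → (-10,22,11)
river: ρ → (11,22,-10)
river: ρ → (-10,18,15)
river: ρ → (15,12,-13)
river: ρ → (-13,14,14)
closes: descent 1, river 8
min |a| on river = 10

10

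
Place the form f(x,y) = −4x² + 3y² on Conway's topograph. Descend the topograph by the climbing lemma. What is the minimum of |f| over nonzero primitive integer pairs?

descent: ρ → (3,6,-1)  [lands on river]
river: ρ → (-1,6,3)
closes: descent 1, river 2
min |a| on river = 1

1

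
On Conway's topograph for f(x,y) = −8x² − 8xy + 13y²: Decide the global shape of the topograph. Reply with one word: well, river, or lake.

D = b²−4ac = (-8)² − 4·(-8)·13 = 480
D > 0 non-square ⇒ indefinite ⇒ periodic river

river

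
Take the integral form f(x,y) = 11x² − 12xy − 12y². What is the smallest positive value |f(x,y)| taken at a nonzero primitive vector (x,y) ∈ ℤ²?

descent: ρ → (-12,12,11)  [lands on river]
river: ρ → (11,10,-13)
river: ρ → (-13,16,8)
river: ρ → (8,16,-13)
river: ρ → (-13,10,11)
river: ρ → (11,12,-12)
closes: descent 1, river 6
min |a| on river = 8

8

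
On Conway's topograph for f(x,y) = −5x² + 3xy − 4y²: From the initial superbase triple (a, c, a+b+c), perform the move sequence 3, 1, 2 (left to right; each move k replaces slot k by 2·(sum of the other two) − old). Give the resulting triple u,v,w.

start (-5,-4,-6) = (f(1,0),f(0,1),f(1,1))
replace slot 3: 2·((-5)+(-4)) − (-6) = -12 → (-5,-4,-12)
replace slot 1: 2·((-4)+(-12)) − (-5) = -27 → (-27,-4,-12)
replace slot 2: 2·((-27)+(-12)) − (-4) = -74 → (-27,-74,-12)

-27,-74,-12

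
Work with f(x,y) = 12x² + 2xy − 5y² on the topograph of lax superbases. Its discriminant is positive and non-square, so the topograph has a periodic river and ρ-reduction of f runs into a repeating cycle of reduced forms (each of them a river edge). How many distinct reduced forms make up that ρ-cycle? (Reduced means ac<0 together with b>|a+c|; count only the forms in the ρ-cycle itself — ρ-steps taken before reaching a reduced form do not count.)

D = 244, ⌊√D⌋ = 15
descent: ρ → (-5,8,9)  [lands on river]
river: ρ → (9,10,-4)
river: ρ → (-4,14,3)
river: ρ → (3,10,-12)
river: ρ → (-12,14,1)
river: ρ → (1,14,-12)
river: ρ → (-12,10,3)
river: ρ → (3,14,-4)
river: ρ → (-4,10,9)
river: ρ → (9,8,-5)
river: ρ → (-5,12,5)
river: ρ → (5,8,-9)
river: ρ → (-9,10,4)
river: ρ → (4,14,-3)
river: ρ → (-3,10,12)
river: ρ → (12,14,-1)
river: ρ → (-1,14,12)
river: ρ → (12,10,-3)
river: ρ → (-3,14,4)
river: ρ → (4,10,-9)
river: ρ → (-9,8,5)
river: ρ → (5,12,-5)
ρ-cycle length = 22 (tail of 1 descent step not counted)

22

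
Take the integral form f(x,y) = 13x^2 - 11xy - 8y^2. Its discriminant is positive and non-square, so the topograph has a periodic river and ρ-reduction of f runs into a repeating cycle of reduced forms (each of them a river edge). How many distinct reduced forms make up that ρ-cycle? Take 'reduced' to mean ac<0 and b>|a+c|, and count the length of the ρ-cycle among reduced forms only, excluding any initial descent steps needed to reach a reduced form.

D = 537, ⌊√D⌋ = 23
descent: ρ → (-8,11,13)  [lands on river]
river: ρ → (13,15,-6)
river: ρ → (-6,21,4)
river: ρ → (4,19,-11)
river: ρ → (-11,3,12)
river: ρ → (12,21,-2)
river: ρ → (-2,23,1)
river: ρ → (1,23,-2)
river: ρ → (-2,21,12)
river: ρ → (12,3,-11)
river: ρ → (-11,19,4)
river: ρ → (4,21,-6)
river: ρ → (-6,15,13)
river: ρ → (13,11,-8)
river: ρ → (-8,21,3)
river: ρ → (3,21,-8)
ρ-cycle length = 16 (tail of 1 descent step not counted)

16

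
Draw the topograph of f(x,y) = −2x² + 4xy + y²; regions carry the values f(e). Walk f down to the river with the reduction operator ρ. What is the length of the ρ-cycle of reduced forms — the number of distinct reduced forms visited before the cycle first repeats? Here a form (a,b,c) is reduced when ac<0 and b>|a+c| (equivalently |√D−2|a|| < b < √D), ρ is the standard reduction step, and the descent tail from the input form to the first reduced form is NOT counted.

D = 24, ⌊√D⌋ = 4
river: ρ → (1,4,-2)
river: ρ → (-2,4,1)
ρ-cycle length = 2 (tail of 0 descent steps not counted)

2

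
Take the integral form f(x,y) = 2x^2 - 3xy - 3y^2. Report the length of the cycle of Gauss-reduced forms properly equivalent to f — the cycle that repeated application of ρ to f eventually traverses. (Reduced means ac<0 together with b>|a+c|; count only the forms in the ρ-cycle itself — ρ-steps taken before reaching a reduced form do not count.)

D = 33, ⌊√D⌋ = 5
descent: ρ → (-3,3,2)  [lands on river]
river: ρ → (2,5,-1)
river: ρ → (-1,5,2)
river: ρ → (2,3,-3)
ρ-cycle length = 4 (tail of 1 descent step not counted)

4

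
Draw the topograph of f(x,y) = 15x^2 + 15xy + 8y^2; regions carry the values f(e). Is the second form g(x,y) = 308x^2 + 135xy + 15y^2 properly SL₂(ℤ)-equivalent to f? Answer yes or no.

D₁ = -255, D₂ = -255
f: flip: (15,15,8)→(8,-15,15)
f: translate: b→1 (≡-15 mod 16), so (8,-15,15)→(8,1,8)
f: reduced (well bottom): (8,1,8) with a≤c, −a<b≤a
g: flip: (308,135,15)→(15,-135,308)
g: translate: b→15 (≡-135 mod 30), so (15,-135,308)→(15,15,8)
g: flip: (15,15,8)→(8,-15,15)
g: translate: b→1 (≡-15 mod 16), so (8,-15,15)→(8,1,8)
g: reduced (well bottom): (8,1,8) with a≤c, −a<b≤a
reduced forms (8, 1, 8) vs (8, 1, 8) ⇒ equivalent

yes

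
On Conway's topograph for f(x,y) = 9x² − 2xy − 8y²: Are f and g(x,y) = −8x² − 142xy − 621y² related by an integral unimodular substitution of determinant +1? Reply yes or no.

D₁ = 292, D₂ = 292
river cycle of f (length 14): (-8, 2, 9), (9, 16, -1), (-1, 16, 9), (9, 2, -8), (-8, 14, 3), (3, 16, -3), (-3, 14, 8), (8, 2, -9), (-9, 16, 1), (1, 16, -9), … (4 more)
river cycle of g (length 14): (-8, 2, 9), (9, 16, -1), (-1, 16, 9), (9, 2, -8), (-8, 14, 3), (3, 16, -3), (-3, 14, 8), (8, 2, -9), (-9, 16, 1), (1, 16, -9), … (4 more)
cycles coincide ⇒ equivalent

yes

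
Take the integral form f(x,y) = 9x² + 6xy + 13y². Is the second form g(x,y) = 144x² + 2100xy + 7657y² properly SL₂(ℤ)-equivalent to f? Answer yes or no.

D₁ = -432, D₂ = -432
f: reduced (well bottom): (9,6,13) with a≤c, −a<b≤a
g: translate: b→84 (≡2100 mod 288), so (144,2100,7657)→(144,84,13)
g: flip: (144,84,13)→(13,-84,144)
g: translate: b→-6 (≡-84 mod 26), so (13,-84,144)→(13,-6,9)
g: flip: (13,-6,9)→(9,6,13)
g: reduced (well bottom): (9,6,13) with a≤c, −a<b≤a
reduced forms (9, 6, 13) vs (9, 6, 13) ⇒ equivalent

yes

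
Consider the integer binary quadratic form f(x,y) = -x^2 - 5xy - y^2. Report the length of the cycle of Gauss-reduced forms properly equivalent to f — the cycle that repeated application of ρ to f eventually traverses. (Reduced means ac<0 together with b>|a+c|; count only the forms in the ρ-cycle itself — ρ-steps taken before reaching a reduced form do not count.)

D = 21, ⌊√D⌋ = 4
descent: ρ → (-1,3,3)  [lands on river]
river: ρ → (3,3,-1)
ρ-cycle length = 2 (tail of 1 descent step not counted)

2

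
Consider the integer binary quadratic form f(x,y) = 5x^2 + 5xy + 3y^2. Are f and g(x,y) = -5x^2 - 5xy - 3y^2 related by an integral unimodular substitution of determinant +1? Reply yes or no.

D₁ = -35, D₂ = -35
f: flip: (5,5,3)→(3,-5,5)
f: translate: b→1 (≡-5 mod 6), so (3,-5,5)→(3,1,3)
f: reduced (well bottom): (3,1,3) with a≤c, −a<b≤a
g is negative-definite; reduce −g:
−g: flip: (5,5,3)→(3,-5,5)
−g: translate: b→1 (≡-5 mod 6), so (3,-5,5)→(3,1,3)
−g: reduced (well bottom): (3,1,3) with a≤c, −a<b≤a
flip sign back: reduced form of g is (-3,-1,-3)
reduced forms (3, 1, 3) vs (-3, -1, -3) ⇒ inequivalent

no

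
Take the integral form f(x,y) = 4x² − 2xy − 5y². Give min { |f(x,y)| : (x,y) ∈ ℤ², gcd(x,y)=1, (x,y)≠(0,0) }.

descent: ρ → (-5,2,4)  [lands on river]
river: ρ → (4,6,-3)
river: ρ → (-3,6,4)
river: ρ → (4,2,-5)
river: ρ → (-5,8,1)
river: ρ → (1,8,-5)
closes: descent 1, river 6
min |a| on river = 1

1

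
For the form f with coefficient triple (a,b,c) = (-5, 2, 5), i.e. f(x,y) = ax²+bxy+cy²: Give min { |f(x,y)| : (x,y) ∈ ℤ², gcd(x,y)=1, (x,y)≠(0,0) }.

river: ρ → (5,8,-2)
river: ρ → (-2,8,5)
river: ρ → (5,2,-5)
river: ρ → (-5,8,2)
river: ρ → (2,8,-5)
river: ρ → (-5,2,5)
closes: descent 0, river 6
min |a| on river = 2

2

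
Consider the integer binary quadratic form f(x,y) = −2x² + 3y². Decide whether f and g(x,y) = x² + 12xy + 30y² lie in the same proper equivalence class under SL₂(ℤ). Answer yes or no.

D₁ = 24, D₂ = 24
river cycle of f (length 2): (-2, 4, 1), (1, 4, -2)
river cycle of g (length 2): (1, 4, -2), (-2, 4, 1)
cycles coincide ⇒ equivalent

yes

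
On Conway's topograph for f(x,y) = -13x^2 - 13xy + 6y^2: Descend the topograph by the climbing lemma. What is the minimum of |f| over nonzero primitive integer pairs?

descent: ρ → (6,13,-13)  [lands on river]
river: ρ → (-13,13,6)
river: ρ → (6,11,-15)
river: ρ → (-15,19,2)
river: ρ → (2,21,-5)
river: ρ → (-5,19,6)
river: ρ → (6,17,-8)
river: ρ → (-8,15,8)
river: ρ → (8,17,-6)
river: ρ → (-6,19,5)
river: ρ → (5,21,-2)
river: ρ → (-2,19,15)
river: ρ → (15,11,-6)
river: ρ → (-6,13,13)
river: ρ → (13,13,-6)
river: ρ → (-6,11,15)
river: ρ → (15,19,-2)
river: ρ → (-2,21,5)
river: ρ → (5,19,-6)
river: ρ → (-6,17,8)
river: ρ → (8,15,-8)
river: ρ → (-8,17,6)
river: ρ → (6,19,-5)
river: ρ → (-5,21,2)
river: ρ → (2,19,-15)
river: ρ → (-15,11,6)
closes: descent 1, river 26
min |a| on river = 2

2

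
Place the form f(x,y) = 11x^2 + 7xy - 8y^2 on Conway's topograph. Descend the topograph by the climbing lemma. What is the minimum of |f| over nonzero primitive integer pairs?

river: ρ → (-8,9,10)
river: ρ → (10,11,-7)
river: ρ → (-7,17,4)
river: ρ → (4,15,-11)
river: ρ → (-11,7,8)
river: ρ → (8,9,-10)
river: ρ → (-10,11,7)
river: ρ → (7,17,-4)
river: ρ → (-4,15,11)
river: ρ → (11,7,-8)
closes: descent 0, river 10
min |a| on river = 4

4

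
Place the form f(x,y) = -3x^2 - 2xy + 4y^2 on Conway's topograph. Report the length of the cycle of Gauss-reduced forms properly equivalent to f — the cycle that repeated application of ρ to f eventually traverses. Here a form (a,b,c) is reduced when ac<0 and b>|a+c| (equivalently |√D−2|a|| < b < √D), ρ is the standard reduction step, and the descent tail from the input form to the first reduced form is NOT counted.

D = 52, ⌊√D⌋ = 7
descent: ρ → (4,2,-3)  [lands on river]
river: ρ → (-3,4,3)
river: ρ → (3,2,-4)
river: ρ → (-4,6,1)
river: ρ → (1,6,-4)
river: ρ → (-4,2,3)
river: ρ → (3,4,-3)
river: ρ → (-3,2,4)
river: ρ → (4,6,-1)
river: ρ → (-1,6,4)
ρ-cycle length = 10 (tail of 1 descent step not counted)

10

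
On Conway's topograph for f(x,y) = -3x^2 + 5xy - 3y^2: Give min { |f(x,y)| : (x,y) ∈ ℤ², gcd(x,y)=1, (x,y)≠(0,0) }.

translate: b→1 (≡-5 mod 6), so (3,-5,3)→(3,1,1)
flip: (3,1,1)→(1,-1,3)
translate: b→1 (≡-1 mod 2), so (1,-1,3)→(1,1,3)
reduced (well bottom): (1,1,3) with a≤c, −a<b≤a
well minimum |f| = |-1| = 1 (negative-definite)

1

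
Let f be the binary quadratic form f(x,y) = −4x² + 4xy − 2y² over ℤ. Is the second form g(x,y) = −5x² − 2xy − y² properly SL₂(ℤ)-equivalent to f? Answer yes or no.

D₁ = -16, D₂ = -16
f is negative-definite; reduce −f:
−f: translate: b→4 (≡-4 mod 8), so (4,-4,2)→(4,4,2)
−f: flip: (4,4,2)→(2,-4,4)
−f: translate: b→0 (≡-4 mod 4), so (2,-4,4)→(2,0,2)
−f: reduced (well bottom): (2,0,2) with a≤c, −a<b≤a
flip sign back: reduced form of f is (-2,0,-2)
g is negative-definite; reduce −g:
−g: flip: (5,2,1)→(1,-2,5)
−g: translate: b→0 (≡-2 mod 2), so (1,-2,5)→(1,0,4)
−g: reduced (well bottom): (1,0,4) with a≤c, −a<b≤a
flip sign back: reduced form of g is (-1,0,-4)
reduced forms (-2, 0, -2) vs (-1, 0, -4) ⇒ inequivalent

no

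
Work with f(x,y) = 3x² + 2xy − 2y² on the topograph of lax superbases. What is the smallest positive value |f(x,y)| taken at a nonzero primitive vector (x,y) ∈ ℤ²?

river: ρ → (-2,2,3)
river: ρ → (3,4,-1)
river: ρ → (-1,4,3)
river: ρ → (3,2,-2)
closes: descent 0, river 4
min |a| on river = 1

1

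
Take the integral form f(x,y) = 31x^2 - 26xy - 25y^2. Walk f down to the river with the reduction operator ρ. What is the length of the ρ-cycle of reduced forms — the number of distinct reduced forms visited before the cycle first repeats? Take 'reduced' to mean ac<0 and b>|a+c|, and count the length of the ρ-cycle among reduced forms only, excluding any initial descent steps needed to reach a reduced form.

D = 3776, ⌊√D⌋ = 61
descent: ρ → (-25,26,31)  [lands on river]
river: ρ → (31,36,-20)
river: ρ → (-20,44,23)
river: ρ → (23,48,-16)
river: ρ → (-16,48,23)
river: ρ → (23,44,-20)
river: ρ → (-20,36,31)
river: ρ → (31,26,-25)
river: ρ → (-25,24,32)
river: ρ → (32,40,-17)
river: ρ → (-17,28,44)
river: ρ → (44,60,-1)
river: ρ → (-1,60,44)
river: ρ → (44,28,-17)
river: ρ → (-17,40,32)
river: ρ → (32,24,-25)
ρ-cycle length = 16 (tail of 1 descent step not counted)

16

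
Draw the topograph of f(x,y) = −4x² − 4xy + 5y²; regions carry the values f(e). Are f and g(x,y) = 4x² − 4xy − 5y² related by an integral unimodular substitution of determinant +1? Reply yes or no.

D₁ = 96, D₂ = 96
river cycle of f (length 4): (5, 4, -4), (-4, 4, 5), (5, 6, -3), (-3, 6, 5)
river cycle of g (length 4): (-5, 4, 4), (4, 4, -5), (-5, 6, 3), (3, 6, -5)
cycles differ ⇒ inequivalent

no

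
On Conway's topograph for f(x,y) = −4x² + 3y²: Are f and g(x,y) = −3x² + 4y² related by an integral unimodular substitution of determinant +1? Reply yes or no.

D₁ = 48, D₂ = 48
river cycle of f (length 2): (3, 6, -1), (-1, 6, 3)
river cycle of g (length 2): (-3, 6, 1), (1, 6, -3)
cycles differ ⇒ inequivalent

no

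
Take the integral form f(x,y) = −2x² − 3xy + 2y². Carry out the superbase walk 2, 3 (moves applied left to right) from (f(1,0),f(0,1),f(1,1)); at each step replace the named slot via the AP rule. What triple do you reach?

start (-2,2,-3) = (f(1,0),f(0,1),f(1,1))
replace slot 2: 2·((-2)+(-3)) − 2 = -12 → (-2,-12,-3)
replace slot 3: 2·((-2)+(-12)) − (-3) = -25 → (-2,-12,-25)

-2,-12,-25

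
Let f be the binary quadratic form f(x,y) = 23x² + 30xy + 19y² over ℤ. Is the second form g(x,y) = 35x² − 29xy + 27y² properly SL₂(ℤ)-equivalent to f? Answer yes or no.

D₁ = -848, D₂ = -2939
discriminants differ ⇒ not SL₂(ℤ)-equivalent

no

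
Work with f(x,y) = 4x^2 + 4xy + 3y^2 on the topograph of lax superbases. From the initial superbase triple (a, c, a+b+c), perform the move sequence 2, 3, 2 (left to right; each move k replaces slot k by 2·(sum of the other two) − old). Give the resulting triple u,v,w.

start (4,3,11) = (f(1,0),f(0,1),f(1,1))
replace slot 2: 2·(4+11) − 3 = 27 → (4,27,11)
replace slot 3: 2·(4+27) − 11 = 51 → (4,27,51)
replace slot 2: 2·(4+51) − 27 = 83 → (4,83,51)

4,83,51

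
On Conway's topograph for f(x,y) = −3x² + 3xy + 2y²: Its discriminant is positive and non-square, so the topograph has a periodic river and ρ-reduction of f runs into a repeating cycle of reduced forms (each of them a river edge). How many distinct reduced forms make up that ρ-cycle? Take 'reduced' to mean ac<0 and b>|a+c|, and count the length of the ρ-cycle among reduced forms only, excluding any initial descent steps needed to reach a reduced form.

D = 33, ⌊√D⌋ = 5
river: ρ → (2,5,-1)
river: ρ → (-1,5,2)
river: ρ → (2,3,-3)
river: ρ → (-3,3,2)
ρ-cycle length = 4 (tail of 0 descent steps not counted)

4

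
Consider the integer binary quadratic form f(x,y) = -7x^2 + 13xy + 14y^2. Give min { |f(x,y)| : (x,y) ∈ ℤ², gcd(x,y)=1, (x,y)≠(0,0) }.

river: ρ → (14,15,-6)
river: ρ → (-6,21,5)
river: ρ → (5,19,-10)
river: ρ → (-10,21,3)
river: ρ → (3,21,-10)
river: ρ → (-10,19,5)
river: ρ → (5,21,-6)
river: ρ → (-6,15,14)
river: ρ → (14,13,-7)
river: ρ → (-7,15,12)
river: ρ → (12,9,-10)
river: ρ → (-10,11,11)
river: ρ → (11,11,-10)
river: ρ → (-10,9,12)
river: ρ → (12,15,-7)
river: ρ → (-7,13,14)
closes: descent 0, river 16
min |a| on river = 3

3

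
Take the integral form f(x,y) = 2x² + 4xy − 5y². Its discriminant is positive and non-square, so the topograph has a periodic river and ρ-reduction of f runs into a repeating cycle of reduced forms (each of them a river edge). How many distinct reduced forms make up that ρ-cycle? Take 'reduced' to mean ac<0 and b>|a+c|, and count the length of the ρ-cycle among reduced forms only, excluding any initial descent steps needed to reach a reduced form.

D = 56, ⌊√D⌋ = 7
river: ρ → (-5,6,1)
river: ρ → (1,6,-5)
river: ρ → (-5,4,2)
river: ρ → (2,4,-5)
ρ-cycle length = 4 (tail of 0 descent steps not counted)

4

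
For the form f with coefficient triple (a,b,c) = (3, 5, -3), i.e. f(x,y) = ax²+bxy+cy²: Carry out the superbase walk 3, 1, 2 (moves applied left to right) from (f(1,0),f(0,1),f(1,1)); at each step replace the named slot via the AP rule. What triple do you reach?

start (3,-3,5) = (f(1,0),f(0,1),f(1,1))
replace slot 3: 2·(3+(-3)) − 5 = -5 → (3,-3,-5)
replace slot 1: 2·((-3)+(-5)) − 3 = -19 → (-19,-3,-5)
replace slot 2: 2·((-19)+(-5)) − (-3) = -45 → (-19,-45,-5)

-19,-45,-5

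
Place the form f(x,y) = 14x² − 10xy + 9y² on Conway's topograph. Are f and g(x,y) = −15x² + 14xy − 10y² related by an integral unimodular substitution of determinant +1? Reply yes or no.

D₁ = -404, D₂ = -404
f: flip: (14,-10,9)→(9,10,14)
f: translate: b→-8 (≡10 mod 18), so (9,10,14)→(9,-8,13)
f: reduced (well bottom): (9,-8,13) with a≤c, −a<b≤a
g is negative-definite; reduce −g:
−g: flip: (15,-14,10)→(10,14,15)
−g: translate: b→-6 (≡14 mod 20), so (10,14,15)→(10,-6,11)
−g: reduced (well bottom): (10,-6,11) with a≤c, −a<b≤a
flip sign back: reduced form of g is (-10,6,-11)
reduced forms (9, -8, 13) vs (-10, 6, -11) ⇒ inequivalent

no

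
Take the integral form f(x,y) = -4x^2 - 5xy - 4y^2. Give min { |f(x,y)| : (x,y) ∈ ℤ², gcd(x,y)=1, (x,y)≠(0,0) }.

translate: b→-3 (≡5 mod 8), so (4,5,4)→(4,-3,3)
flip: (4,-3,3)→(3,3,4)
reduced (well bottom): (3,3,4) with a≤c, −a<b≤a
well minimum |f| = |-3| = 3 (negative-definite)

3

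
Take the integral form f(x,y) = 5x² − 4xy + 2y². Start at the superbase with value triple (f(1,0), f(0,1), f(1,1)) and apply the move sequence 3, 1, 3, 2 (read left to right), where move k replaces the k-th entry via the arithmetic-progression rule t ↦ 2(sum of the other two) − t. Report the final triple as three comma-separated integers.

start (5,2,3) = (f(1,0),f(0,1),f(1,1))
replace slot 3: 2·(5+2) − 3 = 11 → (5,2,11)
replace slot 1: 2·(2+11) − 5 = 21 → (21,2,11)
replace slot 3: 2·(21+2) − 11 = 35 → (21,2,35)
replace slot 2: 2·(21+35) − 2 = 110 → (21,110,35)

21,110,35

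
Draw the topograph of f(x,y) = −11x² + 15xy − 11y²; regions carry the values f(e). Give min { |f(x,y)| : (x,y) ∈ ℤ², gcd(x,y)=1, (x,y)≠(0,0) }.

translate: b→7 (≡-15 mod 22), so (11,-15,11)→(11,7,7)
flip: (11,7,7)→(7,-7,11)
translate: b→7 (≡-7 mod 14), so (7,-7,11)→(7,7,11)
reduced (well bottom): (7,7,11) with a≤c, −a<b≤a
well minimum |f| = |-7| = 7 (negative-definite)

7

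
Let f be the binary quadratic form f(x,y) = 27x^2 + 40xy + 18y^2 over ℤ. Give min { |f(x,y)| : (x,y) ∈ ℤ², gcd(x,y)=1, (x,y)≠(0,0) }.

translate: b→-14 (≡40 mod 54), so (27,40,18)→(27,-14,5)
flip: (27,-14,5)→(5,14,27)
translate: b→4 (≡14 mod 10), so (5,14,27)→(5,4,18)
reduced (well bottom): (5,4,18) with a≤c, −a<b≤a
well minimum = a = 5

5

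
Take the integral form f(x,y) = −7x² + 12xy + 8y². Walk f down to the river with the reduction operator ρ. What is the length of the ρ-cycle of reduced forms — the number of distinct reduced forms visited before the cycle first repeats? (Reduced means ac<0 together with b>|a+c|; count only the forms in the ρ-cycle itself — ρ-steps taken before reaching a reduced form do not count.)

D = 368, ⌊√D⌋ = 19
river: ρ → (8,4,-11)
river: ρ → (-11,18,1)
river: ρ → (1,18,-11)
river: ρ → (-11,4,8)
river: ρ → (8,12,-7)
river: ρ → (-7,16,4)
river: ρ → (4,16,-7)
river: ρ → (-7,12,8)
ρ-cycle length = 8 (tail of 0 descent steps not counted)

8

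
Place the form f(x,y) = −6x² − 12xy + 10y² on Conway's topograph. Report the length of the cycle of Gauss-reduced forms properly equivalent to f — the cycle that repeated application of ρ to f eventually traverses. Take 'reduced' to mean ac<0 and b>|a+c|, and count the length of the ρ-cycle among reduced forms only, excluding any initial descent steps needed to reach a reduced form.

D = 384, ⌊√D⌋ = 19
descent: ρ → (10,12,-6)  [lands on river]
river: ρ → (-6,12,10)
river: ρ → (10,8,-8)
river: ρ → (-8,8,10)
ρ-cycle length = 4 (tail of 1 descent step not counted)

4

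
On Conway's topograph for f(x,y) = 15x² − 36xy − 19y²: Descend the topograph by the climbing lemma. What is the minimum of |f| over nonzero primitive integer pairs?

descent: ρ → (-19,36,15)  [lands on river]
river: ρ → (15,24,-31)
river: ρ → (-31,38,8)
river: ρ → (8,42,-21)
river: ρ → (-21,42,8)
river: ρ → (8,38,-31)
river: ρ → (-31,24,15)
river: ρ → (15,36,-19)
river: ρ → (-19,40,11)
river: ρ → (11,48,-3)
river: ρ → (-3,48,11)
river: ρ → (11,40,-19)
closes: descent 1, river 12
min |a| on river = 3

3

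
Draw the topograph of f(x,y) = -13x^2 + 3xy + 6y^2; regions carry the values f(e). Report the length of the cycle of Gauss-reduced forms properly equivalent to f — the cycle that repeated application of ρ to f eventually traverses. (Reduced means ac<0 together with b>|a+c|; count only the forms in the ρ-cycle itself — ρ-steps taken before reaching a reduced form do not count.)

D = 321, ⌊√D⌋ = 17
descent: ρ → (6,9,-10)  [lands on river]
river: ρ → (-10,11,5)
river: ρ → (5,9,-12)
river: ρ → (-12,15,2)
river: ρ → (2,17,-4)
river: ρ → (-4,15,6)
ρ-cycle length = 6 (tail of 1 descent step not counted)

6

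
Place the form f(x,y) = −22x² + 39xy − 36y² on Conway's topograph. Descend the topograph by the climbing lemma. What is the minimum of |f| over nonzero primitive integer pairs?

translate: b→5 (≡-39 mod 44), so (22,-39,36)→(22,5,19)
flip: (22,5,19)→(19,-5,22)
reduced (well bottom): (19,-5,22) with a≤c, −a<b≤a
well minimum |f| = |-19| = 19 (negative-definite)

19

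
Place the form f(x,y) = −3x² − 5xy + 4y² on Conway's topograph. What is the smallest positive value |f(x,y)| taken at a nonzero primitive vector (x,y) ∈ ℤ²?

descent: ρ → (4,5,-3)  [lands on river]
river: ρ → (-3,7,2)
river: ρ → (2,5,-6)
river: ρ → (-6,7,1)
river: ρ → (1,7,-6)
river: ρ → (-6,5,2)
river: ρ → (2,7,-3)
river: ρ → (-3,5,4)
river: ρ → (4,3,-4)
river: ρ → (-4,5,3)
river: ρ → (3,7,-2)
river: ρ → (-2,5,6)
river: ρ → (6,7,-1)
river: ρ → (-1,7,6)
river: ρ → (6,5,-2)
river: ρ → (-2,7,3)
river: ρ → (3,5,-4)
river: ρ → (-4,3,4)
closes: descent 1, river 18
min |a| on river = 1

1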